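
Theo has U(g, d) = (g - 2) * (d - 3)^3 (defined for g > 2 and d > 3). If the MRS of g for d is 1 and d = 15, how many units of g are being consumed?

g = 6

MU_g = (d−3)^3, MU_d = 3·(g−2)·(d−3)^2.
MRS = (1/3)·(d−3)/(g−2).
Substitute d = 15: MRS = 4/(g − 2). Setting this equal to 1 gives g − 2 = 4/1 = 4, so g = 6.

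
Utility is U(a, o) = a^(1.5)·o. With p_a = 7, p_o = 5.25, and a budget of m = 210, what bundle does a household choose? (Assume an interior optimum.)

MU_a = 1.5·√a·o and MU_o = a^(1.5).
MRS = MU_a/MU_o = (1.5)·o/a.
Tangency: set MRS = p_a/p_o = 7/5.25 = 4/3.
So (1.5)·o/a = 4/3, i.e. o = (8/9)·a.
Substitute into the budget 7·a + 5.25·o = 210: (35/3)·a = 210, so a* = 18.
Then o* = (8/9)·18 = 16.

a* = 18, o* = 16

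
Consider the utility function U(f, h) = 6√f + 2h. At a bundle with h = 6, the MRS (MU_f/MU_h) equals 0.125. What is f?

MU_f = 6/(2√f), MU_h = 2.
MRS = 6/(2√f) ÷ 2.
MRS depends only on f: 1.5/√f = 0.125 ⇒ √f = 1.5/0.125 = 12 ⇒ f = 144.

f = 144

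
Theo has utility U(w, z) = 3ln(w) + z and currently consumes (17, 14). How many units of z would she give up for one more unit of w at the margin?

MRS = 3/17

MU_w = 3/w, MU_z = 1.
MRS = 3/w ÷ 1.
At (17, 14): MRS = 3/17.
That is, one extra unit of w is worth 3/17 units of z at the margin.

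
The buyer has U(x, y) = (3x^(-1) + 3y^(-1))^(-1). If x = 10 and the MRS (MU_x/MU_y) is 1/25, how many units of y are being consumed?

y = 2

For CES with ρ = -1, MRS = (y/x)^2.
Setting (y/10)^2 = 1/25 gives y/10 = 0.2 and y = 2.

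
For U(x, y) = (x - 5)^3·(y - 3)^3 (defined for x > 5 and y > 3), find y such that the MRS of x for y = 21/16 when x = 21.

y = 24

MU_x = 3·(x−5)^2·(y−3)^3, MU_y = 3·(x−5)^3·(y−3)^2.
MRS = (y−3)/(x−5).
Substitute x = 21: MRS = (y − 3)/16. Setting this equal to 21/16 gives y − 3 = (21/16)·16 = 21, so y = 24.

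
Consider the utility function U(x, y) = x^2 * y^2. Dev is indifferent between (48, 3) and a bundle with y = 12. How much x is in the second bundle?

U(48, 3) = 20736.
Set U(x, 12) = 20736 and solve.
With y = 12: 12^2 = 144, so x^2 = 20736/144 = 144; taking the square root, x = 12.
Check: U(12, 12) = 20736.

x = 12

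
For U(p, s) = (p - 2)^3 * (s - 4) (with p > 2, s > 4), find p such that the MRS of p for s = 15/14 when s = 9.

MU_p = 3·(p−2)^2·(s−4), MU_s = (p−2)^3.
MRS = (3/1)·(s−4)/(p−2).
Substitute s = 9: MRS = 15/(p − 2). Setting this equal to 15/14 gives p − 2 = 15/(15/14) = 14, so p = 16.

p = 16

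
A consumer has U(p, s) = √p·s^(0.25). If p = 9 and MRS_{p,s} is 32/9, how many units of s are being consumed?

s = 16

MU_p = 0.5·p^(-0.5)·s^(0.25) and MU_s = 0.25·√p·s^(-0.75).
MRS = MU_p/MU_s = (2)·s/p.
Substitute p = 9: MRS = s/4.5. Setting s/4.5 = 32/9 gives s = (32/9)·4.5 = 16.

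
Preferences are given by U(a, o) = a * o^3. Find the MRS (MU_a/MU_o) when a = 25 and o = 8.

MRS = 8/75

MU_a = o^3 and MU_o = 3·a·o^2.
MRS = MU_a/MU_o = (1/3)·o/a.
At (25, 8): MRS = 8/75.
That is, one extra unit of a is worth 8/75 units of o at the margin.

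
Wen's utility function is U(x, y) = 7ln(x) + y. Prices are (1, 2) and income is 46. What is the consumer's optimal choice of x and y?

MU_x = 7/x, MU_y = 1.
MRS = 7/x ÷ 1.
Tangency: set MRS = p_x/p_y = 1/2 = 0.5.
MRS depends only on x: 7/x = 0.5 ⇒ x* = 7/0.5 = 14.
From the budget, 2·y = 46 − 1·14 = 32, so y* = 16.

x* = 14, y* = 16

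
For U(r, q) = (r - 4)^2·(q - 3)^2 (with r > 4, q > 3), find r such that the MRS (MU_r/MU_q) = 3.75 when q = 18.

r = 8

MU_r = 2·(r−4)·(q−3)^2, MU_q = 2·(r−4)^2·(q−3).
MRS = (q−3)/(r−4).
Substitute q = 18: MRS = 15/(r − 4). Setting this equal to 3.75 gives r − 4 = 15/3.75 = 4, so r = 8.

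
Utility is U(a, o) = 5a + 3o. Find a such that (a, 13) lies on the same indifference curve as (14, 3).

a = 8

U(14, 3) = 79.
Set U(a, 13) = 79 and solve.
5a + 3·13 = 79 ⇒ 5a = 40 ⇒ a = 8.
Check: U(8, 13) = 79.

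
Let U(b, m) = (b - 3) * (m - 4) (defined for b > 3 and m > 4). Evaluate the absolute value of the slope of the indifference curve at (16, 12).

MU_b = (m−4), MU_m = (b−3).
MRS = (m−4)/(b−3).
At (16, 12): MRS = 8/13.
The indifference curve has slope −8/13 at this bundle.

MRS = 8/13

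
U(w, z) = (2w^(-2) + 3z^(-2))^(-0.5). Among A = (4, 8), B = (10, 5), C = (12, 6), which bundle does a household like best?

Bundle C

Evaluate utility at each bundle:
U(A) = 2.412.
U(B) = 2.673.
U(C) = 3.207.
Highest utility is C, so C ≻ B ≻ A.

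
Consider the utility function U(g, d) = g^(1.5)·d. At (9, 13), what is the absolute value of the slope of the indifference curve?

MU_g = 1.5·√g·d and MU_d = g^(1.5).
MRS = MU_g/MU_d = (1.5)·d/g.
At (9, 13): MRS = 13/6.
The indifference curve has slope −13/6 at this bundle.

MRS = 13/6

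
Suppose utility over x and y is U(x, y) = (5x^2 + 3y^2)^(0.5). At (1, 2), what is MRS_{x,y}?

MRS = 5/6

For CES with ρ = 2, MRS = (5/3)·(y/x)^(-1).
At (1, 2): MRS = 5/6.
So at (1, 2) the consumer would give up 5/6 units of y for one more unit of x.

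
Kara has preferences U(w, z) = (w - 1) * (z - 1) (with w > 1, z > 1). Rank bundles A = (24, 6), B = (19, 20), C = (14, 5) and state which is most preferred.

Evaluate utility at each bundle:
U(A) = 115.
U(B) = 342.
U(C) = 52.
Highest utility is B, so B ≻ A ≻ C.

Bundle B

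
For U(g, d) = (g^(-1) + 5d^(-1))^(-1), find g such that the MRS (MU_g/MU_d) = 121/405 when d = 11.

For CES with ρ = -1, MRS = (1/5)·(d/g)^2.
Setting (1/5)·(11/g)^2 = 121/405 gives (11/g)^2 = 121/81, so 11/g = 11/9 and g = 9.

g = 9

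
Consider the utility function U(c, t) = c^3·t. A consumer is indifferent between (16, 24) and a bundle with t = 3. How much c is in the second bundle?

U(16, 24) = 98304.
Set U(c, 3) = 98304 and solve.
With t = 3: c^3 = 98304/3 = 32768; taking the cube root, c = 32.
Check: U(32, 3) = 98304.

c = 32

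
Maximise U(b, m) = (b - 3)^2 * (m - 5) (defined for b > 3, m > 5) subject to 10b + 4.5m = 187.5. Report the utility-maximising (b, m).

b* = 12, m* = 15

MU_b = 2·(b−3)·(m−5), MU_m = (b−3)^2.
MRS = (2/1)·(m−5)/(b−3).
Tangency: set MRS = p_b/p_m = 10/4.5 = 20/9.
So (2/1)·(m − 5)/(b − 3) = 20/9, i.e. (m − 5) = (10/9)·(b − 3).
Rewrite the budget in excess-of-subsistence terms: 10·(b − 3) + 4.5·(m − 5) = 187.5 − 10·3 − 4.5·5 = 135.
Substituting, 15·(b − 3) = 135, so b − 3 = 9 and b* = 12.
Then m − 5 = (10/9)·9 = 10, so m* = 15.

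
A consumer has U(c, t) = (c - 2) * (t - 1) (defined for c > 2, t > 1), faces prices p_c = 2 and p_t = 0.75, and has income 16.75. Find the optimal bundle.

MU_c = (t−1), MU_t = (c−2).
MRS = (t−1)/(c−2).
Tangency: set MRS = p_c/p_t = 2/0.75 = 8/3.
So (t − 1)/(c − 2) = 8/3, i.e. (t − 1) = (8/3)·(c − 2).
Rewrite the budget in excess-of-subsistence terms: 2·(c − 2) + 0.75·(t − 1) = 16.75 − 2·2 − 0.75·1 = 12.
Substituting, 4·(c − 2) = 12, so c − 2 = 3 and c* = 5.
Then t − 1 = (8/3)·3 = 8, so t* = 9.

c* = 5, t* = 9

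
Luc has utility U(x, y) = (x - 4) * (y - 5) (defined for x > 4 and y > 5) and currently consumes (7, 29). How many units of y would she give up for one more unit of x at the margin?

MU_x = (y−5), MU_y = (x−4).
MRS = (y−5)/(x−4).
At (7, 29): MRS = 8.
That is, one extra unit of x is worth 8 units of y at the margin.

MRS = 8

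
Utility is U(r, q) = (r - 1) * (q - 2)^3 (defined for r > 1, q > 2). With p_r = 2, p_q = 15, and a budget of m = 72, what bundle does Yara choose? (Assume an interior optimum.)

MU_r = (q−2)^3, MU_q = 3·(r−1)·(q−2)^2.
MRS = (1/3)·(q−2)/(r−1).
Tangency: set MRS = p_r/p_q = 2/15.
So (1/3)·(q − 2)/(r − 1) = 2/15, i.e. (q − 2) = 0.4·(r − 1).
Rewrite the budget in excess-of-subsistence terms: 2·(r − 1) + 15·(q − 2) = 72 − 2·1 − 15·2 = 40.
Substituting, 8·(r − 1) = 40, so r − 1 = 5 and r* = 6.
Then q − 2 = 0.4·5 = 2, so q* = 4.

r* = 6, q* = 4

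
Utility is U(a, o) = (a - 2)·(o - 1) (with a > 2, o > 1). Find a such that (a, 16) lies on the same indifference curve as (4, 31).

a = 6

U(4, 31) = 60.
Set U(a, 16) = 60 and solve.
With o = 16: (16 − 1) = 15, so (a − 2) = 60/15 = 4.
So a = 2 + 4 = 6.
Check: U(6, 16) = 60.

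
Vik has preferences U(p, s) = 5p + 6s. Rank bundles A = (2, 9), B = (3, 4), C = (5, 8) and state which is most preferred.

Bundle C

Evaluate utility at each bundle:
U(A) = 64.
U(B) = 39.
U(C) = 73.
Highest utility is C, so C ≻ A ≻ B.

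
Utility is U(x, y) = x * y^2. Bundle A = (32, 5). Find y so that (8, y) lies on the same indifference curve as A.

U(32, 5) = 800.
Set U(8, y) = 800 and solve.
With x = 8: y^2 = 800/8 = 100; taking the square root, y = 10.
Check: U(8, 10) = 800.

y = 10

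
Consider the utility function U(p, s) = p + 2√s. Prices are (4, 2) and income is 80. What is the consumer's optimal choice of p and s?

MU_p = 1, MU_s = 2/(2√s).
MRS = 1 ÷ (2/(2√s)).
Tangency: set MRS = p_p/p_s = 4/2 = 2.
MRS depends only on s: √s = 2 ⇒ √s = 2 ⇒ s* = 4.
From the budget, 4·p = 80 − 2·4 = 72, so p* = 18.

p* = 18, s* = 4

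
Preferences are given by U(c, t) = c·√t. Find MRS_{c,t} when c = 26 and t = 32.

MU_c = √t and MU_t = 0.5·c·t^(-0.5).
MRS = MU_c/MU_t = (2)·t/c.
At (26, 32): MRS = 32/13.
That is, one extra unit of c is worth 32/13 units of t at the margin.

MRS = 32/13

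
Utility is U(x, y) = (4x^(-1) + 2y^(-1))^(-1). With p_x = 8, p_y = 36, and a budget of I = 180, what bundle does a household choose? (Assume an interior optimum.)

x* = 9, y* = 3

For CES with ρ = -1, MRS = (4/2)·(y/x)^2.
Tangency: set MRS = p_x/p_y = 8/36 = 2/9.
So (y/x)^2 = 1/9; taking the square root, y/x = 1/3, i.e. y = (1/3)·x.
Substitute into the budget 8·x + 36·y = 180: 20·x = 180, so x* = 9 and y* = (1/3)·9 = 3.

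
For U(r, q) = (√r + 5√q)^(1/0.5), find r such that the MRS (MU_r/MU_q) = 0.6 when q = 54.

For CES with ρ = 0.5, MRS = (1/5)·√(q/r).
Setting (1/5)·√(54/r) = 0.6 gives √(54/r) = 3, so 54/r = 9 and r = 6.

r = 6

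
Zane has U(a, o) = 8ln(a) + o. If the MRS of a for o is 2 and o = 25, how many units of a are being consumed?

MU_a = 8/a, MU_o = 1.
MRS = 8/a ÷ 1.
MRS depends only on a: 8/a = 2 ⇒ a = 8/2 = 4.

a = 4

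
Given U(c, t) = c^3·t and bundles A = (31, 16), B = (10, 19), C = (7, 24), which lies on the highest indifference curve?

Bundle A

Evaluate utility at each bundle:
U(A) = 476656.
U(B) = 19000.
U(C) = 8232.
Highest utility is A, so A ≻ B ≻ C.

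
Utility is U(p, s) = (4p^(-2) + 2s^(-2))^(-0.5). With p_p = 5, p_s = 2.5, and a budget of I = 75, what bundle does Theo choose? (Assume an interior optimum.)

p* = 10, s* = 10

For CES with ρ = -2, MRS = (4/2)·(s/p)^3.
Tangency: set MRS = p_p/p_s = 5/2.5 = 2.
So (s/p)^3 = 1; taking the cube root, s/p = 1, i.e. s = p.
Substitute into the budget 5·p + 2.5·s = 75: 7.5·p = 75, so p* = 10 and s* = 10.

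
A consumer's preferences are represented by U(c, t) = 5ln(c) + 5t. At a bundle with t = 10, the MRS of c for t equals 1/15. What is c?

c = 15

MU_c = 5/c, MU_t = 5.
MRS = 5/c ÷ 5.
MRS depends only on c: 1/c = 1/15 ⇒ c = 1/(1/15) = 15.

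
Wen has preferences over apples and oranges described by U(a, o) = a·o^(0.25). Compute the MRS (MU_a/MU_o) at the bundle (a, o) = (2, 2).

MU_a = o^(0.25) and MU_o = 0.25·a·o^(-0.75).
MRS = MU_a/MU_o = (4)·o/a.
At (2, 2): MRS = 4.
So at (2, 2) the consumer would give up 4 units of o for one more unit of a.

MRS = 4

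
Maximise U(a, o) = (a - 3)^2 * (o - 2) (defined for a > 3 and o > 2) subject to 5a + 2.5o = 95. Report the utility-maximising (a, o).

MU_a = 2·(a−3)·(o−2), MU_o = (a−3)^2.
MRS = (2/1)·(o−2)/(a−3).
Tangency: set MRS = p_a/p_o = 5/2.5 = 2.
So (2/1)·(o − 2)/(a − 3) = 2, i.e. (o − 2) = (a − 3).
Rewrite the budget in excess-of-subsistence terms: 5·(a − 3) + 2.5·(o − 2) = 95 − 5·3 − 2.5·2 = 75.
Substituting, 7.5·(a − 3) = 75, so a − 3 = 10 and a* = 13.
Then o − 2 = 10, so o* = 12.

a* = 13, o* = 12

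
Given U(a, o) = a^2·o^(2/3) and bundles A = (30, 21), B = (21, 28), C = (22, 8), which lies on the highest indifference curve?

Bundle A

Evaluate utility at each bundle:
U(A) = 6850.496.
U(B) = 4066.405.
U(C) = 1936.000.
Highest utility is A, so A ≻ B ≻ C.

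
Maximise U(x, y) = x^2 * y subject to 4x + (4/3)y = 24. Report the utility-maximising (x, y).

MU_x = 2·x·y and MU_y = x^2.
MRS = MU_x/MU_y = (2/1)·y/x.
Tangency: set MRS = p_x/p_y = 4/(4/3) = 3.
So (2/1)·y/x = 3, i.e. y = 1.5·x.
Substitute into the budget 4·x + (4/3)·y = 24: 6·x = 24, so x* = 4.
Then y* = 1.5·4 = 6.

x* = 4, y* = 6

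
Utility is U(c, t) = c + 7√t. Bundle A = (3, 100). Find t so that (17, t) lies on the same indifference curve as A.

t = 64

U(3, 100) = 73.
Set U(17, t) = 73 and solve.
With c = 17: 7√t = 73 − 17 = 56, so √t = 8 and t = 64.
Check: U(17, 64) = 73.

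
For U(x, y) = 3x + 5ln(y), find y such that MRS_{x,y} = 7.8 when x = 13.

MU_x = 3, MU_y = 5/y.
MRS = 3 ÷ (5/y).
MRS depends only on y: 0.6·y = 7.8 ⇒ y = 7.8/0.6 = 13.

y = 13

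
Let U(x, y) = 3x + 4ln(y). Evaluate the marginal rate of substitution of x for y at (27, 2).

MU_x = 3, MU_y = 4/y.
MRS = 3 ÷ (4/y).
At (27, 2): MRS = 1.5.
That is, one extra unit of x is worth 1.5 units of y at the margin.

MRS = 1.5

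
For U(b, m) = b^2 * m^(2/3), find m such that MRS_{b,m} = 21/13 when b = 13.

m = 7

MU_b = 2·b·m^(2/3) and MU_m = 2/3·b^2·m^(-1/3).
MRS = MU_b/MU_m = (3)·m/b.
Substitute b = 13: MRS = m/(13/3). Setting m/(13/3) = 21/13 gives m = (21/13)·(13/3) = 7.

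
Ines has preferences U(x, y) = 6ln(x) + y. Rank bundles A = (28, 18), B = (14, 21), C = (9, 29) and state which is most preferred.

Evaluate utility at each bundle:
U(A) = 37.993.
U(B) = 36.834.
U(C) = 42.183.
Highest utility is C, so C ≻ A ≻ B.

Bundle C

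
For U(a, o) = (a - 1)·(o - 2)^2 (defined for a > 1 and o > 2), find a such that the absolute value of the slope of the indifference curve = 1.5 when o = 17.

a = 6

MU_a = (o−2)^2, MU_o = 2·(a−1)·(o−2).
MRS = (1/2)·(o−2)/(a−1).
Substitute o = 17: MRS = 7.5/(a − 1). Setting this equal to 1.5 gives a − 1 = 7.5/1.5 = 5, so a = 6.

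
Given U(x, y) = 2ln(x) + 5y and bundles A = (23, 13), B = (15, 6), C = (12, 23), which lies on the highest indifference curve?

Evaluate utility at each bundle:
U(A) = 71.271.
U(B) = 35.416.
U(C) = 119.970.
Highest utility is C, so C ≻ A ≻ B.

Bundle C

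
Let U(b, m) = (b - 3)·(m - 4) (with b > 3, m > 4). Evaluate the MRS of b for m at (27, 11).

MU_b = (m−4), MU_m = (b−3).
MRS = (m−4)/(b−3).
At (27, 11): MRS = 7/24.
The indifference curve has slope −7/24 at this bundle.

MRS = 7/24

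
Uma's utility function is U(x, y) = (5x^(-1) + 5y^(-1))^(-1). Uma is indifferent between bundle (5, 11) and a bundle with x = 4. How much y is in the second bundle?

U depends on (x, y) only through S = 5x^(-1) + 5y^(-1), so equal utility means equal S. At (5, 11): S = 16/11.
With x = 4: 5·4^(-1) = 1.25, so 5y^(-1) = 16/11 − 1.25 = 9/44, i.e. y^(-1) = 9/220.
Hence y = 1/(9/220) = 220/9.
Check: U(4, 220/9) = 0.6875.

y = 220/9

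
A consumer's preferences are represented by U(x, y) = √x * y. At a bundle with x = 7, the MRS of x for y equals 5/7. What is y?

MU_x = 0.5·x^(-0.5)·y and MU_y = √x.
MRS = MU_x/MU_y = (0.5)·y/x.
Substitute x = 7: MRS = y/14. Setting y/14 = 5/7 gives y = (5/7)·14 = 10.

y = 10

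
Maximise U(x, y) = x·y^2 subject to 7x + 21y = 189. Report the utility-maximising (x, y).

x* = 9, y* = 6

MU_x = y^2 and MU_y = 2·x·y.
MRS = MU_x/MU_y = (1/2)·y/x.
Tangency: set MRS = p_x/p_y = 7/21 = 1/3.
So (1/2)·y/x = 1/3, i.e. y = (2/3)·x.
Substitute into the budget 7·x + 21·y = 189: 21·x = 189, so x* = 9.
Then y* = (2/3)·9 = 6.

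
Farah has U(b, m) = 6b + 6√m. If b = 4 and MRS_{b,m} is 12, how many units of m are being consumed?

m = 36

MU_b = 6, MU_m = 6/(2√m).
MRS = 6 ÷ (6/(2√m)).
MRS depends only on m: 2·√m = 12 ⇒ √m = 12/2 = 6 ⇒ m = 36.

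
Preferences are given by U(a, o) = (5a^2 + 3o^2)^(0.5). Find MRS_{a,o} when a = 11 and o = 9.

For CES with ρ = 2, MRS = (5/3)·(o/a)^(-1).
At (11, 9): MRS = 55/27.
So at (11, 9) the consumer would give up 55/27 units of o for one more unit of a.

MRS = 55/27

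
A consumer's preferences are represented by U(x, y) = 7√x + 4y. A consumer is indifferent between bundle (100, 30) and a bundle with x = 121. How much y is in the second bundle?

U(100, 30) = 190.
Set U(121, y) = 190 and solve.
With x = 121: √121 = 11, so 4y = 190 − 7·11 = 113 and y = 28.25.
Check: U(121, 28.25) = 190.

y = 28.25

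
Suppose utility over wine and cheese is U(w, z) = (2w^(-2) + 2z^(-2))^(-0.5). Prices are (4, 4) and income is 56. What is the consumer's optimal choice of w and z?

For CES with ρ = -2, MRS = (z/w)^3.
Tangency: set MRS = p_w/p_z = 4/4 = 1.
So (z/w)^3 = 1; taking the cube root, z/w = 1, i.e. z = w.
Substitute into the budget 4·w + 4·z = 56: 8·w = 56, so w* = 7 and z* = 7.

w* = 7, z* = 7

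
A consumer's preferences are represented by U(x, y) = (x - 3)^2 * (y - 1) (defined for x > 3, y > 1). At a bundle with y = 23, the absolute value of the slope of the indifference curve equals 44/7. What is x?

MU_x = 2·(x−3)·(y−1), MU_y = (x−3)^2.
MRS = (2/1)·(y−1)/(x−3).
Substitute y = 23: MRS = 44/(x − 3). Setting this equal to 44/7 gives x − 3 = 44/(44/7) = 7, so x = 10.

x = 10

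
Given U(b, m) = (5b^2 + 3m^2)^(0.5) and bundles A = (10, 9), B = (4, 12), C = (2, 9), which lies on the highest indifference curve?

Evaluate utility at each bundle:
U(A) = 27.258.
U(B) = 22.627.
U(C) = 16.217.
Highest utility is A, so A ≻ B ≻ C.

Bundle A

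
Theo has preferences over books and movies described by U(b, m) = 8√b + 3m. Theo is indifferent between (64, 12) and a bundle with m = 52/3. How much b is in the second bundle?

U(64, 12) = 100.
Set U(b, 52/3) = 100 and solve.
With m = 52/3: 8√b = 100 − 3·52/3 = 48, so √b = 6 and b = 36.
Check: U(36, 52/3) = 100.

b = 36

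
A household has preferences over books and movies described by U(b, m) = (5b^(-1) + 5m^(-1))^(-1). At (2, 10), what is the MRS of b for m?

For CES with ρ = -1, MRS = (m/b)^2.
At (2, 10): MRS = 25.
That is, one extra unit of b is worth 25 units of m at the margin.

MRS = 25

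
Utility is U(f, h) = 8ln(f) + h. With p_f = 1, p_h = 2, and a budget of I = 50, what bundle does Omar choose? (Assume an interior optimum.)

MU_f = 8/f, MU_h = 1.
MRS = 8/f ÷ 1.
Tangency: set MRS = p_f/p_h = 1/2 = 0.5.
MRS depends only on f: 8/f = 0.5 ⇒ f* = 8/0.5 = 16.
From the budget, 2·h = 50 − 1·16 = 34, so h* = 17.

f* = 16, h* = 17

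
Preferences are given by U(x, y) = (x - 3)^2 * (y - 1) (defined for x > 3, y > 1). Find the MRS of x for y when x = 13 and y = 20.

MU_x = 2·(x−3)·(y−1), MU_y = (x−3)^2.
MRS = (2/1)·(y−1)/(x−3).
At (13, 20): MRS = 3.8.
So at (13, 20) the consumer would give up 3.8 units of y for one more unit of x.

MRS = 3.8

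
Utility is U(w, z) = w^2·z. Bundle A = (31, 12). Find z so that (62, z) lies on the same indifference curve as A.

z = 3

U(31, 12) = 11532.
Set U(62, z) = 11532 and solve.
With w = 62: 62^2 = 3844, so z = 11532/3844 = 3.
Check: U(62, 3) = 11532.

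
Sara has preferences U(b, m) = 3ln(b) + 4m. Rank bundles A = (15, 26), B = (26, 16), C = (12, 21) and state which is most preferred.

Evaluate utility at each bundle:
U(A) = 112.124.
U(B) = 73.774.
U(C) = 91.455.
Highest utility is A, so A ≻ C ≻ B.

Bundle A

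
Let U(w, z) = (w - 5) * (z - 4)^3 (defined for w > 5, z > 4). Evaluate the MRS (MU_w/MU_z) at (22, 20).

MRS = 16/51

MU_w = (z−4)^3, MU_z = 3·(w−5)·(z−4)^2.
MRS = (1/3)·(z−4)/(w−5).
At (22, 20): MRS = 16/51.
The indifference curve has slope −16/51 at this bundle.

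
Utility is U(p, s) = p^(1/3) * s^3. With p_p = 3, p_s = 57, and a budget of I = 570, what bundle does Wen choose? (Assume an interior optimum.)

p* = 19, s* = 9

MU_p = 1/3·p^(-2/3)·s^3 and MU_s = 3·p^(1/3)·s^2.
MRS = MU_p/MU_s = (1/9)·s/p.
Tangency: set MRS = p_p/p_s = 3/57 = 1/19.
So (1/9)·s/p = 1/19, i.e. s = (9/19)·p.
Substitute into the budget 3·p + 57·s = 570: 30·p = 570, so p* = 19.
Then s* = (9/19)·19 = 9.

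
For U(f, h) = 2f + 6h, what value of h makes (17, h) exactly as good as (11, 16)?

h = 14

U(11, 16) = 118.
Set U(17, h) = 118 and solve.
2·17 + 6h = 118 ⇒ 6h = 84 ⇒ h = 14.
Check: U(17, 14) = 118.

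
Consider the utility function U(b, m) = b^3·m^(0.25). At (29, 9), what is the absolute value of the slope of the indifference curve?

MRS = 108/29

MU_b = 3·b^2·m^(0.25) and MU_m = 0.25·b^3·m^(-0.75).
MRS = MU_b/MU_m = (12)·m/b.
At (29, 9): MRS = 108/29.
So at (29, 9) the consumer would give up 108/29 units of m for one more unit of b.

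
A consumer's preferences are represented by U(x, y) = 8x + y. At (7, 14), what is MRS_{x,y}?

MRS = 8

MU_x = 8, MU_y = 1, so MRS = 8/1 = 8 at every bundle.
At (7, 14): MRS = 8.
The indifference curve has slope −8 at this bundle.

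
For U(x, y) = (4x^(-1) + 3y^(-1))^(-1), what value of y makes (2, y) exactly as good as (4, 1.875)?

y = 5

U depends on (x, y) only through S = 4x^(-1) + 3y^(-1), so equal utility means equal S. At (4, 1.875): S = 2.6.
With x = 2: 4·2^(-1) = 2, so 3y^(-1) = 2.6 − 2 = 0.6, i.e. y^(-1) = 0.2.
Hence y = 1/0.2 = 5.
Check: U(2, 5) = 0.3846.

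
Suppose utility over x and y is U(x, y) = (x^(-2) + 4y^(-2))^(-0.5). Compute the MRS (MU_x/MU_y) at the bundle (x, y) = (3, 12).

For CES with ρ = -2, MRS = (1/4)·(y/x)^3.
At (3, 12): MRS = 16.
The indifference curve has slope −16 at this bundle.

MRS = 16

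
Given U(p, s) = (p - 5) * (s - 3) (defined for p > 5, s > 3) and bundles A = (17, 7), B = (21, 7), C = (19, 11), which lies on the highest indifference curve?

Evaluate utility at each bundle:
U(A) = 48.
U(B) = 64.
U(C) = 112.
Highest utility is C, so C ≻ B ≻ A.

Bundle C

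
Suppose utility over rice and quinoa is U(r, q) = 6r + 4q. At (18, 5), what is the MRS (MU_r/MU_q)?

MRS = 1.5

MU_r = 6, MU_q = 4, so MRS = 6/4 = 1.5 at every bundle.
At (18, 5): MRS = 1.5.
The indifference curve has slope −1.5 at this bundle.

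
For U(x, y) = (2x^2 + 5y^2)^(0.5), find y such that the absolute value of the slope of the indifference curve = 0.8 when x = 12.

For CES with ρ = 2, MRS = (2/5)·(y/x)^(-1).
Setting (2/5)·(y/12)^(-1) = 0.8 gives (y/12)^(-1) = 2, so y/12 = 0.5 and y = 6.

y = 6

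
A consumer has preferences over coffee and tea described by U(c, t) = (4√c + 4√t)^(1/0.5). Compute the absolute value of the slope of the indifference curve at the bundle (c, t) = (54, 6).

MRS = 1/3

For CES with ρ = 0.5, MRS = √(t/c).
At (54, 6): MRS = 1/3.
So at (54, 6) the consumer would give up 1/3 units of t for one more unit of c.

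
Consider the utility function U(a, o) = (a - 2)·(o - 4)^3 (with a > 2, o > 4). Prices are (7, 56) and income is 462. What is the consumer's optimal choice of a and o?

MU_a = (o−4)^3, MU_o = 3·(a−2)·(o−4)^2.
MRS = (1/3)·(o−4)/(a−2).
Tangency: set MRS = p_a/p_o = 7/56 = 0.125.
So (1/3)·(o − 4)/(a − 2) = 0.125, i.e. (o − 4) = 0.375·(a − 2).
Rewrite the budget in excess-of-subsistence terms: 7·(a − 2) + 56·(o − 4) = 462 − 7·2 − 56·4 = 224.
Substituting, 28·(a − 2) = 224, so a − 2 = 8 and a* = 10.
Then o − 4 = 0.375·8 = 3, so o* = 7.

a* = 10, o* = 7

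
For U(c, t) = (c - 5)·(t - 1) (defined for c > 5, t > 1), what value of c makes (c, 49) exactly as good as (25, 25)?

U(25, 25) = 480.
Set U(c, 49) = 480 and solve.
With t = 49: (49 − 1) = 48, so (c − 5) = 480/48 = 10.
So c = 5 + 10 = 15.
Check: U(15, 49) = 480.

c = 15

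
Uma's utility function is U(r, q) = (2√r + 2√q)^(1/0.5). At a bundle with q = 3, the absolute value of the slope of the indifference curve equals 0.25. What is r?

r = 48

For CES with ρ = 0.5, MRS = √(q/r).
Setting √(3/r) = 0.25 gives 3/r = 1/16 and r = 48.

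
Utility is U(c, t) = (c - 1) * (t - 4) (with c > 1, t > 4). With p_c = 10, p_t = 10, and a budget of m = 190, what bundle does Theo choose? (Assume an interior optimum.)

c* = 8, t* = 11

MU_c = (t−4), MU_t = (c−1).
MRS = (t−4)/(c−1).
Tangency: set MRS = p_c/p_t = 10/10 = 1.
So (t − 4)/(c − 1) = 1, i.e. (t − 4) = (c − 1).
Rewrite the budget in excess-of-subsistence terms: 10·(c − 1) + 10·(t − 4) = 190 − 10·1 − 10·4 = 140.
Substituting, 20·(c − 1) = 140, so c − 1 = 7 and c* = 8.
Then t − 4 = 7, so t* = 11.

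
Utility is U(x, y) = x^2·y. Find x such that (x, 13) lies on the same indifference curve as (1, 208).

U(1, 208) = 208.
Set U(x, 13) = 208 and solve.
With y = 13: x^2 = 208/13 = 16; taking the square root, x = 4.
Check: U(4, 13) = 208.

x = 4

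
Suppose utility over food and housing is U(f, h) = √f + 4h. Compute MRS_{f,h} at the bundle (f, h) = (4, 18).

MU_f = 1/(2√f), MU_h = 4.
MRS = 1/(2√f) ÷ 4.
At (4, 18): MRS = 1/16.
So at (4, 18) the consumer would give up 1/16 units of h for one more unit of f.

MRS = 1/16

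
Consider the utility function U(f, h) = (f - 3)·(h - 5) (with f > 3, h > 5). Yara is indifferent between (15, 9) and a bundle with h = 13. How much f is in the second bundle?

f = 9

U(15, 9) = 48.
Set U(f, 13) = 48 and solve.
With h = 13: (13 − 5) = 8, so (f − 3) = 48/8 = 6.
So f = 3 + 6 = 9.
Check: U(9, 13) = 48.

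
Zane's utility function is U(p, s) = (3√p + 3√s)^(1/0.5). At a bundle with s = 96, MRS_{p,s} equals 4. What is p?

For CES with ρ = 0.5, MRS = √(s/p).
Setting √(96/p) = 4 gives 96/p = 16 and p = 6.

p = 6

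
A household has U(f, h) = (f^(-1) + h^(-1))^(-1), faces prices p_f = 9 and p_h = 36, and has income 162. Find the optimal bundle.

f* = 6, h* = 3

For CES with ρ = -1, MRS = (h/f)^2.
Tangency: set MRS = p_f/p_h = 9/36 = 0.25.
So (h/f)^2 = 0.25; taking the square root, h/f = 0.5, i.e. h = 0.5·f.
Substitute into the budget 9·f + 36·h = 162: 27·f = 162, so f* = 6 and h* = 0.5·6 = 3.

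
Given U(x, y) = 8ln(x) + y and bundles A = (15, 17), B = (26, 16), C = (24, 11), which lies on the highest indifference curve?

Bundle B

Evaluate utility at each bundle:
U(A) = 38.664.
U(B) = 42.065.
U(C) = 36.424.
Highest utility is B, so B ≻ A ≻ C.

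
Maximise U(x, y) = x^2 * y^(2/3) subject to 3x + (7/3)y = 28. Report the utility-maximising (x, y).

MU_x = 2·x·y^(2/3) and MU_y = 2/3·x^2·y^(-1/3).
MRS = MU_x/MU_y = (3)·y/x.
Tangency: set MRS = p_x/p_y = 3/(7/3) = 9/7.
So (3)·y/x = 9/7, i.e. y = (3/7)·x.
Substitute into the budget 3·x + (7/3)·y = 28: 4·x = 28, so x* = 7.
Then y* = (3/7)·7 = 3.

x* = 7, y* = 3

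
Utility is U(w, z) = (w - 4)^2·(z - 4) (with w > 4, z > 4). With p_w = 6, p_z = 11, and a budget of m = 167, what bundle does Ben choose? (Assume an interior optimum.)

w* = 15, z* = 7

MU_w = 2·(w−4)·(z−4), MU_z = (w−4)^2.
MRS = (2/1)·(z−4)/(w−4).
Tangency: set MRS = p_w/p_z = 6/11.
So (2/1)·(z − 4)/(w − 4) = 6/11, i.e. (z − 4) = (3/11)·(w − 4).
Rewrite the budget in excess-of-subsistence terms: 6·(w − 4) + 11·(z − 4) = 167 − 6·4 − 11·4 = 99.
Substituting, 9·(w − 4) = 99, so w − 4 = 11 and w* = 15.
Then z − 4 = (3/11)·11 = 3, so z* = 7.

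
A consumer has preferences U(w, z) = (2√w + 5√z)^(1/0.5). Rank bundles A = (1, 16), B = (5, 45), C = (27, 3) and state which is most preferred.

Bundle B

Evaluate utility at each bundle:
U(A) = 484.000.
U(B) = 1445.000.
U(C) = 363.000.
Highest utility is B, so B ≻ A ≻ C.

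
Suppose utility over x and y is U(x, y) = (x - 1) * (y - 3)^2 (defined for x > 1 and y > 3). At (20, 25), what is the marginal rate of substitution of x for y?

MU_x = (y−3)^2, MU_y = 2·(x−1)·(y−3).
MRS = (1/2)·(y−3)/(x−1).
At (20, 25): MRS = 11/19.
So at (20, 25) the consumer would give up 11/19 units of y for one more unit of x.

MRS = 11/19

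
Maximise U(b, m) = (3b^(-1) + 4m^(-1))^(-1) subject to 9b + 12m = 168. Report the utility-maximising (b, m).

For CES with ρ = -1, MRS = (3/4)·(m/b)^2.
Tangency: set MRS = p_b/p_m = 9/12 = 0.75.
So (m/b)^2 = 1; taking the square root, m/b = 1, i.e. m = b.
Substitute into the budget 9·b + 12·m = 168: 21·b = 168, so b* = 8 and m* = 8.

b* = 8, m* = 8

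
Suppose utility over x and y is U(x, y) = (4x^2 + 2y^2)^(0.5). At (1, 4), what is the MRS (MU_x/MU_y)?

MRS = 0.5

For CES with ρ = 2, MRS = (4/2)·(y/x)^(-1).
At (1, 4): MRS = 0.5.
The indifference curve has slope −0.5 at this bundle.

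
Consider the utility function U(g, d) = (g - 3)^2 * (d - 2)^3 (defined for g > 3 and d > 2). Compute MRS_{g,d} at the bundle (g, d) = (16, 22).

MRS = 40/39

MU_g = 2·(g−3)·(d−2)^3, MU_d = 3·(g−3)^2·(d−2)^2.
MRS = (2/3)·(d−2)/(g−3).
At (16, 22): MRS = 40/39.
That is, one extra unit of g is worth 40/39 units of d at the margin.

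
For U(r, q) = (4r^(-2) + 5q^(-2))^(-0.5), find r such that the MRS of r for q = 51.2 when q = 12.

r = 3

For CES with ρ = -2, MRS = (4/5)·(q/r)^3.
Setting (4/5)·(12/r)^3 = 51.2 gives (12/r)^3 = 64, so 12/r = 4 and r = 3.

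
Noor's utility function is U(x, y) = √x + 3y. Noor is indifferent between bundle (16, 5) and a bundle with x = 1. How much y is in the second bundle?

y = 6

U(16, 5) = 19.
Set U(1, y) = 19 and solve.
With x = 1: √1 = 1, so 3y = 19 − 1 = 18 and y = 6.
Check: U(1, 6) = 19.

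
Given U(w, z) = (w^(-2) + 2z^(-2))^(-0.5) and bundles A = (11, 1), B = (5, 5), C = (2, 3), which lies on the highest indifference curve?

Bundle B

Evaluate utility at each bundle:
U(A) = 0.706.
U(B) = 2.887.
U(C) = 1.455.
Highest utility is B, so B ≻ C ≻ A.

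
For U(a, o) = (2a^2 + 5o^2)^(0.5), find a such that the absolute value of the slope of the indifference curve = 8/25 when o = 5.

For CES with ρ = 2, MRS = (2/5)·(o/a)^(-1).
Setting (2/5)·(5/a)^(-1) = 8/25 gives (5/a)^(-1) = 0.8, so 5/a = 1.25 and a = 4.

a = 4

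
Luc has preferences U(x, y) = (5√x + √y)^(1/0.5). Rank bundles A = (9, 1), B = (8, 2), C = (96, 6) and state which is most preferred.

Bundle C

Evaluate utility at each bundle:
U(A) = 256.000.
U(B) = 242.000.
U(C) = 2646.000.
Highest utility is C, so C ≻ A ≻ B.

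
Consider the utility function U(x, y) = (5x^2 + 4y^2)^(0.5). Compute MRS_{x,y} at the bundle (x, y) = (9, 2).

For CES with ρ = 2, MRS = (5/4)·(y/x)^(-1).
At (9, 2): MRS = 5.625.
That is, one extra unit of x is worth 5.625 units of y at the margin.

MRS = 5.625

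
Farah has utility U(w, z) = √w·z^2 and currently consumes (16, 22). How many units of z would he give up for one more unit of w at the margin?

MRS = 11/32

MU_w = 0.5·w^(-0.5)·z^2 and MU_z = 2·√w·z.
MRS = MU_w/MU_z = (0.25)·z/w.
At (16, 22): MRS = 11/32.
That is, one extra unit of w is worth 11/32 units of z at the margin.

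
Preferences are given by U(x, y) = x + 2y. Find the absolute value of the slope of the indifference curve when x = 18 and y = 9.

MU_x = 1, MU_y = 2, so MRS = 1/2 = 0.5 at every bundle.
At (18, 9): MRS = 0.5.
That is, one extra unit of x is worth 0.5 units of y at the margin.

MRS = 0.5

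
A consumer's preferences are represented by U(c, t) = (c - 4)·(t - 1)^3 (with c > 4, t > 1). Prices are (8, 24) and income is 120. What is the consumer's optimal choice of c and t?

c* = 6, t* = 3

MU_c = (t−1)^3, MU_t = 3·(c−4)·(t−1)^2.
MRS = (1/3)·(t−1)/(c−4).
Tangency: set MRS = p_c/p_t = 8/24 = 1/3.
So (1/3)·(t − 1)/(c − 4) = 1/3, i.e. (t − 1) = (c − 4).
Rewrite the budget in excess-of-subsistence terms: 8·(c − 4) + 24·(t − 1) = 120 − 8·4 − 24·1 = 64.
Substituting, 32·(c − 4) = 64, so c − 4 = 2 and c* = 6.
Then t − 1 = 2, so t* = 3.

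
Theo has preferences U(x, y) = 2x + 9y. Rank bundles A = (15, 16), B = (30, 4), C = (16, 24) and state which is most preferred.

Bundle C

Evaluate utility at each bundle:
U(A) = 174.
U(B) = 96.
U(C) = 248.
Highest utility is C, so C ≻ A ≻ B.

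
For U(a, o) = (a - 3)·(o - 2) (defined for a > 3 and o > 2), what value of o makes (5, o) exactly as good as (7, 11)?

U(7, 11) = 36.
Set U(5, o) = 36 and solve.
With a = 5: (5 − 3) = 2, so (o − 2) = 36/2 = 18.
So o = 2 + 18 = 20.
Check: U(5, 20) = 36.

o = 20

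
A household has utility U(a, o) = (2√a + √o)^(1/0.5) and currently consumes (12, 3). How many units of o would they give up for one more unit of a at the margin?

For CES with ρ = 0.5, MRS = (2/1)·√(o/a).
At (12, 3): MRS = 1.
The indifference curve has slope −1 at this bundle.

MRS = 1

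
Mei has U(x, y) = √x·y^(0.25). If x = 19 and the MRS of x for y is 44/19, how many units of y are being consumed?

y = 22

MU_x = 0.5·x^(-0.5)·y^(0.25) and MU_y = 0.25·√x·y^(-0.75).
MRS = MU_x/MU_y = (2)·y/x.
Substitute x = 19: MRS = y/9.5. Setting y/9.5 = 44/19 gives y = (44/19)·9.5 = 22.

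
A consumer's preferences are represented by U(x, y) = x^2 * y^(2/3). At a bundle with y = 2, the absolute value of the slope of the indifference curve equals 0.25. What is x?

x = 24

MU_x = 2·x·y^(2/3) and MU_y = 2/3·x^2·y^(-1/3).
MRS = MU_x/MU_y = (3)·y/x.
Substitute y = 2: MRS = 6/x. Setting 6/x = 0.25 gives x = 6/0.25 = 24.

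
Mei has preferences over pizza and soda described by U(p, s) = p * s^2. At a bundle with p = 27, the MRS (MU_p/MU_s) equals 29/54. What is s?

s = 29

MU_p = s^2 and MU_s = 2·p·s.
MRS = MU_p/MU_s = (1/2)·s/p.
Substitute p = 27: MRS = s/54. Setting s/54 = 29/54 gives s = (29/54)·54 = 29.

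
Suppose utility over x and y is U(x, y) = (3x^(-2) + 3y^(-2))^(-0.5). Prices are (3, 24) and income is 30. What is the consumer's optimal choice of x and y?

x* = 2, y* = 1

For CES with ρ = -2, MRS = (y/x)^3.
Tangency: set MRS = p_x/p_y = 3/24 = 0.125.
So (y/x)^3 = 0.125; taking the cube root, y/x = 0.5, i.e. y = 0.5·x.
Substitute into the budget 3·x + 24·y = 30: 15·x = 30, so x* = 2 and y* = 0.5·2 = 1.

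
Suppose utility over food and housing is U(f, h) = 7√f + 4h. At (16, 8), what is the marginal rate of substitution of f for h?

MU_f = 7/(2√f), MU_h = 4.
MRS = 7/(2√f) ÷ 4.
At (16, 8): MRS = 7/32.
So at (16, 8) the consumer would give up 7/32 units of h for one more unit of f.

MRS = 7/32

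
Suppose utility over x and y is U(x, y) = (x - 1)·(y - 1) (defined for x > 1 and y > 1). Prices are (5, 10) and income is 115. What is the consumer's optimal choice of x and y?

MU_x = (y−1), MU_y = (x−1).
MRS = (y−1)/(x−1).
Tangency: set MRS = p_x/p_y = 5/10 = 0.5.
So (y − 1)/(x − 1) = 0.5, i.e. (y − 1) = 0.5·(x − 1).
Rewrite the budget in excess-of-subsistence terms: 5·(x − 1) + 10·(y − 1) = 115 − 5·1 − 10·1 = 100.
Substituting, 10·(x − 1) = 100, so x − 1 = 10 and x* = 11.
Then y − 1 = 0.5·10 = 5, so y* = 6.

x* = 11, y* = 6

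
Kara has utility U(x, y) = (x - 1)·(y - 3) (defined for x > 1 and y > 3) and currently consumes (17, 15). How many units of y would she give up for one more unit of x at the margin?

MU_x = (y−3), MU_y = (x−1).
MRS = (y−3)/(x−1).
At (17, 15): MRS = 0.75.
So at (17, 15) the consumer would give up 0.75 units of y for one more unit of x.

MRS = 0.75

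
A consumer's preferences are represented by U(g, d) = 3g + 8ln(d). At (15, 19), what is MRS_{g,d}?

MRS = 7.125

MU_g = 3, MU_d = 8/d.
MRS = 3 ÷ (8/d).
At (15, 19): MRS = 7.125.
So at (15, 19) the consumer would give up 7.125 units of d for one more unit of g.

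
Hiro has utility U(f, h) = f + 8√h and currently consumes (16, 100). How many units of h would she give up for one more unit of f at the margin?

MU_f = 1, MU_h = 8/(2√h).
MRS = 1 ÷ (8/(2√h)).
At (16, 100): MRS = 2.5.
That is, one extra unit of f is worth 2.5 units of h at the margin.

MRS = 2.5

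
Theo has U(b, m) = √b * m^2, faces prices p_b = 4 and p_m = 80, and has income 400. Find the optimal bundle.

MU_b = 0.5·b^(-0.5)·m^2 and MU_m = 2·√b·m.
MRS = MU_b/MU_m = (0.25)·m/b.
Tangency: set MRS = p_b/p_m = 4/80 = 0.05.
So (0.25)·m/b = 0.05, i.e. m = 0.2·b.
Substitute into the budget 4·b + 80·m = 400: 20·b = 400, so b* = 20.
Then m* = 0.2·20 = 4.

b* = 20, m* = 4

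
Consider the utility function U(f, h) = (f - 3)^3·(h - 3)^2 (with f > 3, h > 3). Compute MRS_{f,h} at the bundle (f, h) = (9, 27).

MU_f = 3·(f−3)^2·(h−3)^2, MU_h = 2·(f−3)^3·(h−3).
MRS = (3/2)·(h−3)/(f−3).
At (9, 27): MRS = 6.
That is, one extra unit of f is worth 6 units of h at the margin.

MRS = 6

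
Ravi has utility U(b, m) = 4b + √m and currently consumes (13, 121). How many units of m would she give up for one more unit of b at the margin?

MU_b = 4, MU_m = 1/(2√m).
MRS = 4 ÷ (1/(2√m)).
At (13, 121): MRS = 88.
So at (13, 121) the consumer would give up 88 units of m for one more unit of b.

MRS = 88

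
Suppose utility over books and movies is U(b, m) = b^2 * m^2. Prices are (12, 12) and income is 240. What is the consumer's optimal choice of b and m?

MU_b = 2·b·m^2 and MU_m = 2·b^2·m.
MRS = MU_b/MU_m = m/b.
Tangency: set MRS = p_b/p_m = 12/12 = 1.
So m/b = 1, i.e. m = b.
Substitute into the budget 12·b + 12·m = 240: 24·b = 240, so b* = 10.
Then m* = 10.

b* = 10, m* = 10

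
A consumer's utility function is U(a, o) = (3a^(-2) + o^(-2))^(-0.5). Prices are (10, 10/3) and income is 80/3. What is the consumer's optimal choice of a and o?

a* = 2, o* = 2

For CES with ρ = -2, MRS = (3/1)·(o/a)^3.
Tangency: set MRS = p_a/p_o = 10/(10/3) = 3.
So (o/a)^3 = 1; taking the cube root, o/a = 1, i.e. o = a.
Substitute into the budget 10·a + (10/3)·o = 80/3: (40/3)·a = 80/3, so a* = 2 and o* = 2.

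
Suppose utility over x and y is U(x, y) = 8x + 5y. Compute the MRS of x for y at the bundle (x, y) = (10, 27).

MRS = 1.6

MU_x = 8, MU_y = 5, so MRS = 8/5 = 1.6 at every bundle.
At (10, 27): MRS = 1.6.
So at (10, 27) the consumer would give up 1.6 units of y for one more unit of x.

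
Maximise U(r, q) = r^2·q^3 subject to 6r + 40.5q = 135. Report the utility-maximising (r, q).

r* = 9, q* = 2

MU_r = 2·r·q^3 and MU_q = 3·r^2·q^2.
MRS = MU_r/MU_q = (2/3)·q/r.
Tangency: set MRS = p_r/p_q = 6/40.5 = 4/27.
So (2/3)·q/r = 4/27, i.e. q = (2/9)·r.
Substitute into the budget 6·r + 40.5·q = 135: 15·r = 135, so r* = 9.
Then q* = (2/9)·9 = 2.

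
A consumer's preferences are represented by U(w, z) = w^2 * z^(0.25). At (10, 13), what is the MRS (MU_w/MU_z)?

MRS = 10.4

MU_w = 2·w·z^(0.25) and MU_z = 0.25·w^2·z^(-0.75).
MRS = MU_w/MU_z = (8)·z/w.
At (10, 13): MRS = 10.4.
So at (10, 13) the consumer would give up 10.4 units of z for one more unit of w.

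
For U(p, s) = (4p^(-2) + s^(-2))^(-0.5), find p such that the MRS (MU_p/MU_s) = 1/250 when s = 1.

For CES with ρ = -2, MRS = (4/1)·(s/p)^3.
Setting (4/1)·(1/p)^3 = 1/250 gives (1/p)^3 = 1/1000, so 1/p = 0.1 and p = 10.

p = 10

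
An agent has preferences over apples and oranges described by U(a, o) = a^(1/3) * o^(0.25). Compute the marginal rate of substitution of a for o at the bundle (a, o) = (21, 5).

MRS = 20/63

MU_a = 1/3·a^(-2/3)·o^(0.25) and MU_o = 0.25·a^(1/3)·o^(-0.75).
MRS = MU_a/MU_o = (4/3)·o/a.
At (21, 5): MRS = 20/63.
That is, one extra unit of a is worth 20/63 units of o at the margin.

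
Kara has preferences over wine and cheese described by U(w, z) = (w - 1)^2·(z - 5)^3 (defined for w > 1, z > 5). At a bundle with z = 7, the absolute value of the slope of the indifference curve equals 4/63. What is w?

w = 22

MU_w = 2·(w−1)·(z−5)^3, MU_z = 3·(w−1)^2·(z−5)^2.
MRS = (2/3)·(z−5)/(w−1).
Substitute z = 7: MRS = (4/3)/(w − 1). Setting this equal to 4/63 gives w − 1 = (4/3)/(4/63) = 21, so w = 22.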